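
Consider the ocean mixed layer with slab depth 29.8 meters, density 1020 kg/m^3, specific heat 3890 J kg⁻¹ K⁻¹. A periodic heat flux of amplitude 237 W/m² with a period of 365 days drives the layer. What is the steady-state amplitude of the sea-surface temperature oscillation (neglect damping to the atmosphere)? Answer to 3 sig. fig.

Areal heat capacity C = ρ c_p D = 1020 × 3890 × 29.8 = 1.18×10^8 J m⁻² K⁻¹.
Angular frequency ω = 2π / T = 2π / 3.15×10^7 s = 1.99×10^-7 s⁻¹.
Cω = 1.18×10^8 × 1.99×10^-7 = 23.6 W/(m²·K).
Amplitude A = F₀ / (Cω) = 237 / 23.6 = 10.1 K.

10.1 K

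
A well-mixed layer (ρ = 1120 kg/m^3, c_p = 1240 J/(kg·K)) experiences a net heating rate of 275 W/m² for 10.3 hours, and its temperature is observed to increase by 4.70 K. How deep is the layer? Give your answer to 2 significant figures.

Heat input Q = F Δt = 275 × 37100 s = 1.02×10^7 J/m².
Required areal heat capacity C = Q / ΔT = 2.17×10^6 J/(m²·K).
Depth D = C / (ρ c_p) = 2.17×10^6 / (1120 × 1240) = 1.56 m.

1.6 m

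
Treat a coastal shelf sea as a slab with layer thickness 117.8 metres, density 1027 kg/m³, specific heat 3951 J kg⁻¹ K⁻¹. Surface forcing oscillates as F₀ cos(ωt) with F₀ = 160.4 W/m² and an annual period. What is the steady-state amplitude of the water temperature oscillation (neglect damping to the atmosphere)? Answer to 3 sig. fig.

1.68 K

Areal heat capacity C = ρ c_p D = 1027 × 3951 × 117.8 = 4.78×10^8 J/(m^2 K).
Angular frequency ω = 2π / T = 2π / 3.15×10^7 s = 1.99×10^-7 s⁻¹.
Cω = 4.78×10^8 × 1.99×10^-7 = 95.2 W/(m²·K).
Amplitude A = F₀ / (Cω) = 160.4 / 95.2 = 1.68 K.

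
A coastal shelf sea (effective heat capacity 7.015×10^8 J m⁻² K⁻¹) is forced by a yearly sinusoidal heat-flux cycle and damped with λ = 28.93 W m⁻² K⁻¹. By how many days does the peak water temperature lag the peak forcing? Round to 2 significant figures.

79 days

Areal heat capacity C = 7.015×10^8 J m⁻² K⁻¹ (given).
ω = 2π / 3.15×10^7 s = 1.99×10^-7 s⁻¹.
Phase lag φ = arctan(Cω/λ) = arctan(140/28.93) = 1.37 rad.
Time lag = φ / ω = 1.37 / 1.99×10^-7 = 6.86×10^6 s = 79.4 days.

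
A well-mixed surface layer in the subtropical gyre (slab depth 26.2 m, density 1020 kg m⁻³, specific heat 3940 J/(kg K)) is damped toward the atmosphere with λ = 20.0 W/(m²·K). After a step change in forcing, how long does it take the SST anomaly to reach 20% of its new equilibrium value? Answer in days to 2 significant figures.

Areal heat capacity C = ρ c_p D = 1020 × 3940 × 26.2 = 1.05×10^8 J/(m^2 K).
τ = C / λ = 1.05×10^8 / 20.0 = 5.26×10^6 s.
Fraction reached: 1 − e^(−t/τ) = 0.20 ⇒ t = −τ ln(1 − 0.20) = τ × 0.223.
t = 1.17×10^6 s = 13.6 days.

14 days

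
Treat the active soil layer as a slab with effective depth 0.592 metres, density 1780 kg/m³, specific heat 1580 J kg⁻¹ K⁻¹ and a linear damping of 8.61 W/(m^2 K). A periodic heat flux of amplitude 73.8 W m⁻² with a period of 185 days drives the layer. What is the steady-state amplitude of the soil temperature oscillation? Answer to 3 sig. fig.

Areal heat capacity C = ρ c_p D = 1780 × 1580 × 0.592 = 1.66×10^6 J/(m²·K).
Angular frequency ω = 2π / T = 2π / 1.60×10^7 s = 3.93×10^-7 s⁻¹.
√((Cω)² + λ²) = √((0.654)² + 8.61²) = 8.63 W/(m²·K).
Amplitude A = F₀ / √((Cω)²+λ²) = 73.8 / 8.63 = 8.55 K.

8.55 K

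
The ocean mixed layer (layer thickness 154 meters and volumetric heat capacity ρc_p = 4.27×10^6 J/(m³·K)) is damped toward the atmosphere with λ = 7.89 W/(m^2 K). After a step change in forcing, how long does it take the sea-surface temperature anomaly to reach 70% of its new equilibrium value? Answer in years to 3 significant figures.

3.18 years

Areal heat capacity C = ρc_p × D = 4.27×10^6 × 154 = 6.58×10^8 J/(m²·K).
τ = C / λ = 6.58×10^8 / 7.89 = 8.33×10^7 s.
Fraction reached: 1 − e^(−t/τ) = 0.70 ⇒ t = −τ ln(1 − 0.70) = τ × 1.20.
t = 1.00×10^8 s = 3.18 years.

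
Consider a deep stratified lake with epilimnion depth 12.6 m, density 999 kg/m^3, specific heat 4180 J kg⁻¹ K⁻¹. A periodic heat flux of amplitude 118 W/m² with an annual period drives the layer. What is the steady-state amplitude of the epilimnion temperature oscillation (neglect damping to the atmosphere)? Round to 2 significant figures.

11 K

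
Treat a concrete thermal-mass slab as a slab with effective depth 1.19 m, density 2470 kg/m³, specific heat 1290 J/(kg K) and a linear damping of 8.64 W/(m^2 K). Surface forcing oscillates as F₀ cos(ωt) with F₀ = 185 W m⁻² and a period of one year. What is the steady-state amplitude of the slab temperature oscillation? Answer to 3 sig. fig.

21.3 K

Areal heat capacity C = ρ c_p D = 2470 × 1290 × 1.19 = 3.79×10^6 J m⁻² K⁻¹.
Angular frequency ω = 2π / T = 2π / 3.15×10^7 s = 1.99×10^-7 s⁻¹.
√((Cω)² + λ²) = √((0.755)² + 8.64²) = 8.67 W/(m²·K).
Amplitude A = F₀ / √((Cω)²+λ²) = 185 / 8.67 = 21.3 K.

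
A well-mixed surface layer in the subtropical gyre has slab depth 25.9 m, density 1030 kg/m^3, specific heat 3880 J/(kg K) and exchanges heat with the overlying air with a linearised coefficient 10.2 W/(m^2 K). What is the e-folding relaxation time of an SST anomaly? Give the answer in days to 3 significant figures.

117 days

Areal heat capacity C = ρ c_p D = 1030 × 3880 × 25.9 = 1.04×10^8 J m⁻² K⁻¹.
Relaxation time τ = C / λ = 1.04×10^8 / 10.2 = 1.01×10^7 s.
In days: 1.01×10^7 s / (86400 s/day) = 117 days.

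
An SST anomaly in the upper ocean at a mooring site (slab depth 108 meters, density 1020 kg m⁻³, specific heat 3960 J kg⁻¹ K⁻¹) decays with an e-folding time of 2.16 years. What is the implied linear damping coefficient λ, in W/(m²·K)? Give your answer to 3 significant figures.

Areal heat capacity C = ρ c_p D = 1020 × 3960 × 108 = 4.36×10^8 J/(m^2 K).
τ = 2.16 years = 6.82×10^7 s.
λ = C / τ = 4.36×10^8 / 6.82×10^7 = 6.40 W/(m²·K).

6.40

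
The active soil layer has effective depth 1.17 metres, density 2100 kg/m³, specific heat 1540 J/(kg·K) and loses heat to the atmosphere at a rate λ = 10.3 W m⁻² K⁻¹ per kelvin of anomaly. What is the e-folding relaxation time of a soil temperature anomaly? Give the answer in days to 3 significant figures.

4.25 days

Areal heat capacity C = ρ c_p D = 2100 × 1540 × 1.17 = 3.78×10^6 J/(m^2 K).
Relaxation time τ = C / λ = 3.78×10^6 / 10.3 = 3.67×10^5 s.
In days: 3.67×10^5 s / (86400 s/day) = 4.25 days.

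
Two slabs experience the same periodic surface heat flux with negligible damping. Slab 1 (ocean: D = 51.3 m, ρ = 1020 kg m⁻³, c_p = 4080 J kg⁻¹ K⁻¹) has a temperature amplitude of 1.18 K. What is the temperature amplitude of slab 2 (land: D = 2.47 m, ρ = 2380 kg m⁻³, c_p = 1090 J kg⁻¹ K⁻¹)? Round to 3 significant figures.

C_ocean = 2.13×10^8 J/(m²·K); C_land = 6.41×10^6 J/(m²·K).
A ∝ 1/C ⇒ A_land = A_ocean × C_ocean/C_land = 1.18 × 33.3 = 39.3 K.

39.3 K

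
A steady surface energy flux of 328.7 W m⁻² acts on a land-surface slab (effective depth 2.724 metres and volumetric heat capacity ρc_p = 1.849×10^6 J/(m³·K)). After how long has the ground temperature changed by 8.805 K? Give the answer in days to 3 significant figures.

1.56 days

Areal heat capacity C = ρc_p × D = 1.849×10^6 × 2.724 = 5.04×10^6 J m⁻² K⁻¹.
Time required: Δt = C ΔT / F = 5.04×10^6 × 8.805 / 328.7 = 1.35×10^5 s.
In days: 1.35×10^5 s / (86400 s/day) = 1.56 days.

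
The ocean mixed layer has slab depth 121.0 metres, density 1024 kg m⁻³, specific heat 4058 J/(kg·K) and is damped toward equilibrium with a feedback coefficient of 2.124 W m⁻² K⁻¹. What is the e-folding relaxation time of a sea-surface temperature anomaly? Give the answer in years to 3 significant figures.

Areal heat capacity C = ρ c_p D = 1024 × 4058 × 121.0 = 5.03×10^8 J/(m²·K).
Relaxation time τ = C / λ = 5.03×10^8 / 2.124 = 2.37×10^8 s.
In years: 2.37×10^8 s / (3.156×10^7 s/year) = 7.50 years.

7.50 years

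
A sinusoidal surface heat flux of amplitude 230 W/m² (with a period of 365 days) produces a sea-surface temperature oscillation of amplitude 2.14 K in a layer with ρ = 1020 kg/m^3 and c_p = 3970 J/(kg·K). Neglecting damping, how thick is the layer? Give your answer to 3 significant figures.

133 m

ω = 2π / 3.15×10^7 s = 1.99×10^-7 s⁻¹.
Required C = F₀ / (A ω) = 230 / (2.14 × 1.99×10^-7) = 5.39×10^8 J/(m²·K).
D = C / (ρ c_p) = 5.39×10^8 / (1020 × 3970) = 133 m.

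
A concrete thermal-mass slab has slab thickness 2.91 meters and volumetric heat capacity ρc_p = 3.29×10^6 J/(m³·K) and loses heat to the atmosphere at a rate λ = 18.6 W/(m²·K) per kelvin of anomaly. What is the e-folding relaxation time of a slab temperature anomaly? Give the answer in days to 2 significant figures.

6.0 days

Areal heat capacity C = ρc_p × D = 3.29×10^6 × 2.91 = 9.57×10^6 J/(m²·K).
Relaxation time τ = C / λ = 9.57×10^6 / 18.6 = 5.15×10^5 s.
In days: 5.15×10^5 s / (86400 s/day) = 5.96 days.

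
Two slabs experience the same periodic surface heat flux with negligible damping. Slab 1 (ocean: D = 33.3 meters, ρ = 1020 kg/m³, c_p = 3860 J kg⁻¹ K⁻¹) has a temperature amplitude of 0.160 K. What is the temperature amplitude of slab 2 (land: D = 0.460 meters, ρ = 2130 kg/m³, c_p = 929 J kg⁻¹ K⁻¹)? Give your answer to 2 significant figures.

C_ocean = 1.31×10^8 J/(m²·K); C_land = 9.10×10^5 J/(m²·K).
A ∝ 1/C ⇒ A_land = A_ocean × C_ocean/C_land = 0.160 × 144 = 23.0 K.

23 K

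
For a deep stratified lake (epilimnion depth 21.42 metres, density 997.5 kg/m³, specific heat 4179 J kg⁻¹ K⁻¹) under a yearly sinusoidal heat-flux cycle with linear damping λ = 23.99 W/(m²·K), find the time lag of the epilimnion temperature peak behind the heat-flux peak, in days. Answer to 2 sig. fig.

37 days

Areal heat capacity C = ρ c_p D = 997.5 × 4179 × 21.42 = 8.93×10^7 J/(m^2 K).
ω = 2π / 3.15×10^7 s = 1.99×10^-7 s⁻¹.
Phase lag φ = arctan(Cω/λ) = arctan(17.8/23.99) = 0.638 rad.
Time lag = φ / ω = 0.638 / 1.99×10^-7 = 3.20×10^6 s = 37.1 days.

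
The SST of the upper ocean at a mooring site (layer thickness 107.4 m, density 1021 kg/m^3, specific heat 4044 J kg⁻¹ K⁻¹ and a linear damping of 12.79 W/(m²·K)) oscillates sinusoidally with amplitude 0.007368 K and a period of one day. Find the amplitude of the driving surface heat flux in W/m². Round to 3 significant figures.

Areal heat capacity C = ρ c_p D = 1021 × 4044 × 107.4 = 4.43×10^8 J m⁻² K⁻¹.
ω = 2π / 86400 s = 7.27×10^-5 s⁻¹.
√((Cω)² + λ²) = √((32200)² + 12.79²) = 32200 W/(m²·K).
F₀ = A × √((Cω)²+λ²) = 0.007368 × 32200 = 238 W/m².

238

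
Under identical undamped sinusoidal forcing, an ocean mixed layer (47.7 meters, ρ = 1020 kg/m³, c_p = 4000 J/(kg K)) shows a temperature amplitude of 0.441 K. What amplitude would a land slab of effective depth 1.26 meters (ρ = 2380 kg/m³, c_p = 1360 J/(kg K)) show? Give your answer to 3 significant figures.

21.0 K

C_ocean = 1.95×10^8 J/(m²·K); C_land = 4.08×10^6 J/(m²·K).
A ∝ 1/C ⇒ A_land = A_ocean × C_ocean/C_land = 0.441 × 47.7 = 21.0 K.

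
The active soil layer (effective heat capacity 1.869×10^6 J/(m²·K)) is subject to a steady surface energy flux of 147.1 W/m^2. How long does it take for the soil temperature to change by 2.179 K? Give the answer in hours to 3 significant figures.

7.69 hours

Areal heat capacity C = 1.869×10^6 J/(m²·K) (given).
Time required: Δt = C ΔT / F = 1.87×10^6 × 2.179 / 147.1 = 27700 s.
In hours: 27700 s / (3600 s/hour) = 7.69 hours.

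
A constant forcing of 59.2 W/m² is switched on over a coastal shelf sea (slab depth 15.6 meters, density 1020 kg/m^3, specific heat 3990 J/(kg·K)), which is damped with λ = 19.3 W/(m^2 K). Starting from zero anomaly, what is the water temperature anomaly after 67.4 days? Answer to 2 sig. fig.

Areal heat capacity C = ρ c_p D = 1020 × 3990 × 15.6 = 6.35×10^7 J m⁻² K⁻¹.
τ = C / λ = 6.35×10^7 / 19.3 = 3.29×10^6 s.
Equilibrium anomaly ΔT_eq = F / λ = 59.2 / 19.3 = 3.07 K.
t = 67.4 days = 5.82×10^6 s, so t/τ = 1.77.
ΔT(t) = ΔT_eq (1 − e^(−t/τ)) = 3.07 × (1 − e^−1.77) = 2.55 K.

2.5 K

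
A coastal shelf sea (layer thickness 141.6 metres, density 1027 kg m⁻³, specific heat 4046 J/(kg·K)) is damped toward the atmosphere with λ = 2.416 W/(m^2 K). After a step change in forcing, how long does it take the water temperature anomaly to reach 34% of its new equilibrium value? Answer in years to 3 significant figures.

Areal heat capacity C = ρ c_p D = 1027 × 4046 × 141.6 = 5.88×10^8 J/(m²·K).
τ = C / λ = 5.88×10^8 / 2.416 = 2.44×10^8 s.
Fraction reached: 1 − e^(−t/τ) = 0.34 ⇒ t = −τ ln(1 − 0.34) = τ × 0.416.
t = 1.01×10^8 s = 3.21 years.

3.21 years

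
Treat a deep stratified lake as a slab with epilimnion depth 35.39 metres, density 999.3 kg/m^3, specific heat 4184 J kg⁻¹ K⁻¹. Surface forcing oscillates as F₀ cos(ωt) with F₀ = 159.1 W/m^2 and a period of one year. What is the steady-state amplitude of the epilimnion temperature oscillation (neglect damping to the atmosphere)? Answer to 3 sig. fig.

5.40 K

Areal heat capacity C = ρ c_p D = 999.3 × 4184 × 35.39 = 1.48×10^8 J m⁻² K⁻¹.
Angular frequency ω = 2π / T = 2π / 3.15×10^7 s = 1.99×10^-7 s⁻¹.
Cω = 1.48×10^8 × 1.99×10^-7 = 29.5 W/(m²·K).
Amplitude A = F₀ / (Cω) = 159.1 / 29.5 = 5.40 K.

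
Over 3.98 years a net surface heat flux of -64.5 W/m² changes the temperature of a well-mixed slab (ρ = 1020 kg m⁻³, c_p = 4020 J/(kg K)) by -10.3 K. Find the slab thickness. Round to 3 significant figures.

192 m

Heat input Q = F Δt = -64.5 × 1.26×10^8 s = -8.10×10^9 J/m².
Required areal heat capacity C = Q / ΔT = 7.87×10^8 J/(m²·K).
Depth D = C / (ρ c_p) = 7.87×10^8 / (1020 × 4020) = 192 m.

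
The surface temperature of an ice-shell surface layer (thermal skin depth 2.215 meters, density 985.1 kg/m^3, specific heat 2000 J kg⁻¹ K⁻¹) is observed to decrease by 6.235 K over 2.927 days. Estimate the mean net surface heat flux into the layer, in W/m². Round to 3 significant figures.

-108

Areal heat capacity C = ρ c_p D = 985.1 × 2000 × 2.215 = 4.36×10^6 J/(m^2 K).
Required heat per unit area: Q = C ΔT = 4.36×10^6 × -6.235 = -2.72×10^7 J/m².
Flux F = Q / Δt = -2.72×10^7 / 2.53×10^5 s = -108 W/m².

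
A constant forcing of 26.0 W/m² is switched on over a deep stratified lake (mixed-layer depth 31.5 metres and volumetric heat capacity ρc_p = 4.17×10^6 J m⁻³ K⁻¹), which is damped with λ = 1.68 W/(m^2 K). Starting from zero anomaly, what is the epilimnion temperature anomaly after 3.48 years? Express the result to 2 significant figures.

12 K

Areal heat capacity C = ρc_p × D = 4.17×10^6 × 31.5 = 1.31×10^8 J/(m²·K).
τ = C / λ = 1.31×10^8 / 1.68 = 7.82×10^7 s.
Equilibrium anomaly ΔT_eq = F / λ = 26.0 / 1.68 = 15.5 K.
t = 3.48 years = 1.10×10^8 s, so t/τ = 1.40.
ΔT(t) = ΔT_eq (1 − e^(−t/τ)) = 15.5 × (1 − e^−1.40) = 11.7 K.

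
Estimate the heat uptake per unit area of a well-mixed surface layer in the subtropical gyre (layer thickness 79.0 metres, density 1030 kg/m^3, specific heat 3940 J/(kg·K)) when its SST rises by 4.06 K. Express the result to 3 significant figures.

Areal heat capacity C = ρ c_p D = 1030 × 3940 × 79.0 = 3.21×10^8 J m⁻² K⁻¹.
ΔQ = C ΔT = 3.21×10^8 × 4.06 = 1.30×10^9 J/m².

1.30×10^9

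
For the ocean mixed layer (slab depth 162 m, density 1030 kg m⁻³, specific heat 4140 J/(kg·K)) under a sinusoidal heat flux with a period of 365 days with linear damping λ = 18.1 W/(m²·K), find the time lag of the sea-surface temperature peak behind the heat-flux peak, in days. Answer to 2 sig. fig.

84 days

Areal heat capacity C = ρ c_p D = 1030 × 4140 × 162 = 6.91×10^8 J/(m^2 K).
ω = 2π / 3.15×10^7 s = 1.99×10^-7 s⁻¹.
Phase lag φ = arctan(Cω/λ) = arctan(138/18.1) = 1.44 rad.
Time lag = φ / ω = 1.44 / 1.99×10^-7 = 7.23×10^6 s = 83.7 days.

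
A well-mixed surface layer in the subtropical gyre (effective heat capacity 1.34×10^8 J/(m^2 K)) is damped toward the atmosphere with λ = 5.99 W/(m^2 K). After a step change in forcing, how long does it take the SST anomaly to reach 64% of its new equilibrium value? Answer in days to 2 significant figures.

260 days

Areal heat capacity C = 1.34×10^8 J/(m^2 K) (given).
τ = C / λ = 1.34×10^8 / 5.99 = 2.24×10^7 s.
Fraction reached: 1 − e^(−t/τ) = 0.64 ⇒ t = −τ ln(1 − 0.64) = τ × 1.02.
t = 2.29×10^7 s = 265 days.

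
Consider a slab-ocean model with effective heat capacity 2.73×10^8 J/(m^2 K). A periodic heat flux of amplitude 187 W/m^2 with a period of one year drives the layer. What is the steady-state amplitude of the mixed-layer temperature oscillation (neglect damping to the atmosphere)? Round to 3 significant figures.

Areal heat capacity C = 2.73×10^8 J/(m^2 K) (given).
Angular frequency ω = 2π / T = 2π / 3.15×10^7 s = 1.99×10^-7 s⁻¹.
Cω = 2.73×10^8 × 1.99×10^-7 = 54.4 W/(m²·K).
Amplitude A = F₀ / (Cω) = 187 / 54.4 = 3.44 K.

3.44 K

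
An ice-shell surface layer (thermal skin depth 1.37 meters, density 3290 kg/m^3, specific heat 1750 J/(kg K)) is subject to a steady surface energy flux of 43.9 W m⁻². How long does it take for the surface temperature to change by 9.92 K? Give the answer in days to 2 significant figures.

21 days

Areal heat capacity C = ρ c_p D = 3290 × 1750 × 1.37 = 7.89×10^6 J/(m^2 K).
Time required: Δt = C ΔT / F = 7.89×10^6 × 9.92 / 43.9 = 1.78×10^6 s.
In days: 1.78×10^6 s / (86400 s/day) = 20.6 days.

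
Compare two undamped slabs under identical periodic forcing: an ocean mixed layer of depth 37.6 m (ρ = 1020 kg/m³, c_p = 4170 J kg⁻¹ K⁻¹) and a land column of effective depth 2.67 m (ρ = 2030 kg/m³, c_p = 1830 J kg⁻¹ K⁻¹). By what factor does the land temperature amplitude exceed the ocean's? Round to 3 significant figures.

C_ocean = 1020 × 4170 × 37.6 = 1.60×10^8 J/(m²·K).
C_land = 2030 × 1830 × 2.67 = 9.92×10^6 J/(m²·K).
Undamped amplitude ∝ 1/C, so A_land/A_ocean = C_ocean/C_land = 16.1.

16.1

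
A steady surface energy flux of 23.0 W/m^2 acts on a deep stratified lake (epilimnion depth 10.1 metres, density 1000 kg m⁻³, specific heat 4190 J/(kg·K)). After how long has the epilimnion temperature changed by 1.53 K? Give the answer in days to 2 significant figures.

Areal heat capacity C = ρ c_p D = 1000 × 4190 × 10.1 = 4.23×10^7 J m⁻² K⁻¹.
Time required: Δt = C ΔT / F = 4.23×10^7 × 1.53 / 23.0 = 2.82×10^6 s.
In days: 2.82×10^6 s / (86400 s/day) = 32.6 days.

33 days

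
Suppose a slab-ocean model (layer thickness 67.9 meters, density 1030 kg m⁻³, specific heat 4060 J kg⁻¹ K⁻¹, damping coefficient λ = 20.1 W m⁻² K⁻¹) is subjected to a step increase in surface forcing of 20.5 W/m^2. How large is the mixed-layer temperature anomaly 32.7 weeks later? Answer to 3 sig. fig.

Areal heat capacity C = ρ c_p D = 1030 × 4060 × 67.9 = 2.84×10^8 J/(m²·K).
τ = C / λ = 2.84×10^8 / 20.1 = 1.41×10^7 s.
Equilibrium anomaly ΔT_eq = F / λ = 20.5 / 20.1 = 1.02 K.
t = 32.7 weeks = 1.98×10^7 s, so t/τ = 1.40.
ΔT(t) = ΔT_eq (1 − e^(−t/τ)) = 1.02 × (1 − e^−1.40) = 0.768 K.

0.768 K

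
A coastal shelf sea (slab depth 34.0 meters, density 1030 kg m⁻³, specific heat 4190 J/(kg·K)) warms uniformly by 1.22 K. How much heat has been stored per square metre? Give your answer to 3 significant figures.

1.79×10^8

Areal heat capacity C = ρ c_p D = 1030 × 4190 × 34.0 = 1.47×10^8 J m⁻² K⁻¹.
ΔQ = C ΔT = 1.47×10^8 × 1.22 = 1.79×10^8 J/m².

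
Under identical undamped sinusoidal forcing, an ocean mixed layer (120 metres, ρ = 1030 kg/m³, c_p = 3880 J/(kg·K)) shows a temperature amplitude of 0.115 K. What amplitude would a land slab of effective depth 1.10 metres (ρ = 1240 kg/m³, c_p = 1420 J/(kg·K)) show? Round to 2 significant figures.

C_ocean = 4.80×10^8 J/(m²·K); C_land = 1.94×10^6 J/(m²·K).
A ∝ 1/C ⇒ A_land = A_ocean × C_ocean/C_land = 0.115 × 248 = 28.5 K.

28 K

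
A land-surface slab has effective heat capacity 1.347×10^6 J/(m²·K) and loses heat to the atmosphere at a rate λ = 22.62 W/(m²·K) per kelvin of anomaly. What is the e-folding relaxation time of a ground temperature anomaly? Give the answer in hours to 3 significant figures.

16.5 hours

Areal heat capacity C = 1.347×10^6 J/(m²·K) (given).
Relaxation time τ = C / λ = 1.35×10^6 / 22.62 = 59500 s.
In hours: 59500 s / (3600 s/hour) = 16.5 hours.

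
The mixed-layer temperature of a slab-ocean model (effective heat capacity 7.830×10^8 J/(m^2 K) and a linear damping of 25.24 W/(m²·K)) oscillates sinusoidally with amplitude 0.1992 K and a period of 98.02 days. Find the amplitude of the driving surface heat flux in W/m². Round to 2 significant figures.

120

Areal heat capacity C = 7.830×10^8 J/(m^2 K) (given).
ω = 2π / 8.47×10^6 s = 7.42×10^-7 s⁻¹.
√((Cω)² + λ²) = √((581)² + 25.24²) = 581 W/(m²·K).
F₀ = A × √((Cω)²+λ²) = 0.1992 × 581 = 116 W/m².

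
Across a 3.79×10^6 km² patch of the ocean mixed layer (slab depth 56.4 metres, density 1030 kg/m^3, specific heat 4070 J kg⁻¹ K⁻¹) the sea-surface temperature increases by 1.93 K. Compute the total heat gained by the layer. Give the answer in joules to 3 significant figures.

Areal heat capacity C = ρ c_p D = 1030 × 4070 × 56.4 = 2.36×10^8 J/(m^2 K).
Heat per unit area: q = C ΔT = 2.36×10^8 × 1.93 = 4.56×10^8 J/m².
Total heat: Q = q × A = 4.56×10^8 × (3.79×10^6 × 10⁶ m²) = 1.73×10^21 J.

1.73×10^21 J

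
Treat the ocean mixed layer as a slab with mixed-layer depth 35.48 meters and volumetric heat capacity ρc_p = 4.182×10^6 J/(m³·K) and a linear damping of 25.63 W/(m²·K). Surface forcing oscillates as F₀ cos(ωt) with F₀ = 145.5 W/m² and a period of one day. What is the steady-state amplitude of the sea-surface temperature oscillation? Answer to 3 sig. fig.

Areal heat capacity C = ρc_p × D = 4.182×10^6 × 35.48 = 1.48×10^8 J m⁻² K⁻¹.
Angular frequency ω = 2π / T = 2π / 86400 s = 7.27×10^-5 s⁻¹.
√((Cω)² + λ²) = √((10800)² + 25.63²) = 10800 W/(m²·K).
Amplitude A = F₀ / √((Cω)²+λ²) = 145.5 / 10800 = 0.0135 K.

0.0135 K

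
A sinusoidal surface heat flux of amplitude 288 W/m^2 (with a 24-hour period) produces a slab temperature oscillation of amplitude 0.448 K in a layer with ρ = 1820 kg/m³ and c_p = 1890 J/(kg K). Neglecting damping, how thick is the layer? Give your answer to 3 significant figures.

ω = 2π / 86400 s = 7.27×10^-5 s⁻¹.
Required C = F₀ / (A ω) = 288 / (0.448 × 7.27×10^-5) = 8.84×10^6 J/(m²·K).
D = C / (ρ c_p) = 8.84×10^6 / (1820 × 1890) = 2.57 m.

2.57 m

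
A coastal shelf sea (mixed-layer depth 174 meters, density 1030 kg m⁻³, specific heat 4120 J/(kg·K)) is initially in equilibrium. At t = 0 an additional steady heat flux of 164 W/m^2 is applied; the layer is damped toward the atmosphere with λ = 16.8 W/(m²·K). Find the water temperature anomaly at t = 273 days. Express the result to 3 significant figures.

4.05 K

Areal heat capacity C = ρ c_p D = 1030 × 4120 × 174 = 7.38×10^8 J/(m²·K).
τ = C / λ = 7.38×10^8 / 16.8 = 4.40×10^7 s.
Equilibrium anomaly ΔT_eq = F / λ = 164 / 16.8 = 9.76 K.
t = 273 days = 2.36×10^7 s, so t/τ = 0.537.
ΔT(t) = ΔT_eq (1 − e^(−t/τ)) = 9.76 × (1 − e^−0.537) = 4.05 K.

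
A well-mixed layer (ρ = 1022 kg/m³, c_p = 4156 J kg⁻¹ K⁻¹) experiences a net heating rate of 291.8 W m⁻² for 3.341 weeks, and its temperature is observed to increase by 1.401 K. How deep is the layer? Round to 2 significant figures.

Heat input Q = F Δt = 291.8 × 2.02×10^6 s = 5.90×10^8 J/m².
Required areal heat capacity C = Q / ΔT = 4.21×10^8 J/(m²·K).
Depth D = C / (ρ c_p) = 4.21×10^8 / (1022 × 4156) = 99.1 m.

99 m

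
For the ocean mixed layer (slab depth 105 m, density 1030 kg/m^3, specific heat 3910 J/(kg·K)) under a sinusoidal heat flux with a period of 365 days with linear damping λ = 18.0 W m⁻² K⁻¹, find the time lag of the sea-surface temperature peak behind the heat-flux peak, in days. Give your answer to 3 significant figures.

79.0 days

Areal heat capacity C = ρ c_p D = 1030 × 3910 × 105 = 4.23×10^8 J/(m²·K).
ω = 2π / 3.15×10^7 s = 1.99×10^-7 s⁻¹.
Phase lag φ = arctan(Cω/λ) = arctan(84.3/18.0) = 1.36 rad.
Time lag = φ / ω = 1.36 / 1.99×10^-7 = 6.83×10^6 s = 79.0 days.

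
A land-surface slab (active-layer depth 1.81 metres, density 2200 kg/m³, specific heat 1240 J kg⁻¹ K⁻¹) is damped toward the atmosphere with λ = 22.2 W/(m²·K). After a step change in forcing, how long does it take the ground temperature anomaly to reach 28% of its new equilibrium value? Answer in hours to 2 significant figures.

Areal heat capacity C = ρ c_p D = 2200 × 1240 × 1.81 = 4.94×10^6 J/(m²·K).
τ = C / λ = 4.94×10^6 / 22.2 = 2.22×10^5 s.
Fraction reached: 1 − e^(−t/τ) = 0.28 ⇒ t = −τ ln(1 − 0.28) = τ × 0.329.
t = 73100 s = 20.3 hours.

20 hours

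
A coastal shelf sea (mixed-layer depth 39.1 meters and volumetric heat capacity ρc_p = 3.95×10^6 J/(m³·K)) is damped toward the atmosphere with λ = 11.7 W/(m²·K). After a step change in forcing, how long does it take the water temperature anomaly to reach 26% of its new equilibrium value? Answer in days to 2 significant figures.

46 days

Areal heat capacity C = ρc_p × D = 3.95×10^6 × 39.1 = 1.54×10^8 J/(m^2 K).
τ = C / λ = 1.54×10^8 / 11.7 = 1.32×10^7 s.
Fraction reached: 1 − e^(−t/τ) = 0.26 ⇒ t = −τ ln(1 − 0.26) = τ × 0.301.
t = 3.97×10^6 s = 46.0 days.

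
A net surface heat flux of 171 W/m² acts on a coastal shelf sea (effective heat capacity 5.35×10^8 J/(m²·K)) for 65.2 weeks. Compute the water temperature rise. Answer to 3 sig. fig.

Areal heat capacity C = 5.35×10^8 J/(m²·K) (given).
Net heat input Q = F Δt = 171 × (65.2 weeks × 6.048×10^5 s/week) = 6.74×10^9 J/m².
ΔT = Q / C = 6.74×10^9 / 5.35×10^8 = 12.6 K.

12.6 K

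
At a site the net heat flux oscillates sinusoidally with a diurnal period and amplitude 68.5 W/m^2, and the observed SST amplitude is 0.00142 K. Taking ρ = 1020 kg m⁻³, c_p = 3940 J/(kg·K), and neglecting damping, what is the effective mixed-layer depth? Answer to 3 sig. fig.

ω = 2π / 86400 s = 7.27×10^-5 s⁻¹.
Required C = F₀ / (A ω) = 68.5 / (0.00142 × 7.27×10^-5) = 6.63×10^8 J/(m²·K).
D = C / (ρ c_p) = 6.63×10^8 / (1020 × 3940) = 165 m.

165 m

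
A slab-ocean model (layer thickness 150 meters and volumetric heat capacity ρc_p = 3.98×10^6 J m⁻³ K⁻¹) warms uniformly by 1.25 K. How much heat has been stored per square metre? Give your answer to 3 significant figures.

7.46×10^8

Areal heat capacity C = ρc_p × D = 3.98×10^6 × 150 = 5.97×10^8 J m⁻² K⁻¹.
ΔQ = C ΔT = 5.97×10^8 × 1.25 = 7.46×10^8 J/m².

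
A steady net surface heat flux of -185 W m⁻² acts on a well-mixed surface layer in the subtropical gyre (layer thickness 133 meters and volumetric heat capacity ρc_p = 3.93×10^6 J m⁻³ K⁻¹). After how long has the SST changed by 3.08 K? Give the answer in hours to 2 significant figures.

Areal heat capacity C = ρc_p × D = 3.93×10^6 × 133 = 5.23×10^8 J/(m²·K).
Time required: Δt = C ΔT / F = 5.23×10^8 × -3.08 / -185 = 8.70×10^6 s.
In hours: 8.70×10^6 s / (3600 s/hour) = 2420 hours.

2400 hours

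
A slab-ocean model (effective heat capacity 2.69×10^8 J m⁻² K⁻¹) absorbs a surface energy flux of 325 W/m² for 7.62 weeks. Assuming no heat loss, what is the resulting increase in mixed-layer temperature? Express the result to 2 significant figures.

Areal heat capacity C = 2.69×10^8 J m⁻² K⁻¹ (given).
Net heat input Q = F Δt = 325 × (7.62 weeks × 6.048×10^5 s/week) = 1.50×10^9 J/m².
ΔT = Q / C = 1.50×10^9 / 2.69×10^8 = 5.57 K.

5.6 K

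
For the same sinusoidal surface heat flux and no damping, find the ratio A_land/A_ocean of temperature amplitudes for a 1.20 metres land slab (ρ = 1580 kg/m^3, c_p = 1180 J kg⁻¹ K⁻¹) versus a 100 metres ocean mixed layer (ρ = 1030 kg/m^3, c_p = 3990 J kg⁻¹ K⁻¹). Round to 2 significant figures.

180

C_ocean = 1030 × 3990 × 100 = 4.11×10^8 J/(m²·K).
C_land = 1580 × 1180 × 1.20 = 2.24×10^6 J/(m²·K).
Undamped amplitude ∝ 1/C, so A_land/A_ocean = C_ocean/C_land = 184.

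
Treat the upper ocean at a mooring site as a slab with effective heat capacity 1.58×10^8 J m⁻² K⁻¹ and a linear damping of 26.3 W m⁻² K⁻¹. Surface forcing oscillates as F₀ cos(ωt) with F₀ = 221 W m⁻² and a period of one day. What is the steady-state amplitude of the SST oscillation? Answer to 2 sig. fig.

Areal heat capacity C = 1.58×10^8 J m⁻² K⁻¹ (given).
Angular frequency ω = 2π / T = 2π / 86400 s = 7.27×10^-5 s⁻¹.
√((Cω)² + λ²) = √((11500)² + 26.3²) = 11500 W/(m²·K).
Amplitude A = F₀ / √((Cω)²+λ²) = 221 / 11500 = 0.0192 K.

0.019 K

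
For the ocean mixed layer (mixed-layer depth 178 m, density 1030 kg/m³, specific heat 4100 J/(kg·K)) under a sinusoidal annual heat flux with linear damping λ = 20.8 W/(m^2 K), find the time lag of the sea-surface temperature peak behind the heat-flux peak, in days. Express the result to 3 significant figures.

83.2 days

Areal heat capacity C = ρ c_p D = 1030 × 4100 × 178 = 7.52×10^8 J/(m²·K).
ω = 2π / 3.15×10^7 s = 1.99×10^-7 s⁻¹.
Phase lag φ = arctan(Cω/λ) = arctan(150/20.8) = 1.43 rad.
Time lag = φ / ω = 1.43 / 1.99×10^-7 = 7.19×10^6 s = 83.2 days.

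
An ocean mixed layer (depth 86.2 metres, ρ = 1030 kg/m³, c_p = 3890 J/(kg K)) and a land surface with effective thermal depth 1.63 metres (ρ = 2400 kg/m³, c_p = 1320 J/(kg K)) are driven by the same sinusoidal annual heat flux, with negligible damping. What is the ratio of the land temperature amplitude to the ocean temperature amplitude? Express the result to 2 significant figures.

C_ocean = 1030 × 3890 × 86.2 = 3.45×10^8 J/(m²·K).
C_land = 2400 × 1320 × 1.63 = 5.16×10^6 J/(m²·K).
Undamped amplitude ∝ 1/C, so A_land/A_ocean = C_ocean/C_land = 66.9.

67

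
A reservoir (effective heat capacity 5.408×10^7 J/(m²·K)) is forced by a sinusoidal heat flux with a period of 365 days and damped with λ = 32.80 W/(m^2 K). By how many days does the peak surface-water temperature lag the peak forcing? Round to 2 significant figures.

18 days

Areal heat capacity C = 5.408×10^7 J/(m²·K) (given).
ω = 2π / 3.15×10^7 s = 1.99×10^-7 s⁻¹.
Phase lag φ = arctan(Cω/λ) = arctan(10.8/32.80) = 0.317 rad.
Time lag = φ / ω = 0.317 / 1.99×10^-7 = 1.59×10^6 s = 18.4 days.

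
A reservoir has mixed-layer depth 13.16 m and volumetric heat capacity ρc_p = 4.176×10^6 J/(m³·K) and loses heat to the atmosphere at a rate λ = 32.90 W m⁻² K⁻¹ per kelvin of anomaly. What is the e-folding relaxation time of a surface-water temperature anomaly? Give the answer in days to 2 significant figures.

Areal heat capacity C = ρc_p × D = 4.176×10^6 × 13.16 = 5.50×10^7 J/(m²·K).
Relaxation time τ = C / λ = 5.50×10^7 / 32.90 = 1.67×10^6 s.
In days: 1.67×10^6 s / (86400 s/day) = 19.3 days.

19 days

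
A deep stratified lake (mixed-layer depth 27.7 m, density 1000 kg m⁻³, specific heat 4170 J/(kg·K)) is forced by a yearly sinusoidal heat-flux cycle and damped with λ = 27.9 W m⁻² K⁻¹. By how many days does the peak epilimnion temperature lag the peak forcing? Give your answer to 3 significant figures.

40.1 days

Areal heat capacity C = ρ c_p D = 1000 × 4170 × 27.7 = 1.16×10^8 J/(m^2 K).
ω = 2π / 3.15×10^7 s = 1.99×10^-7 s⁻¹.
Phase lag φ = arctan(Cω/λ) = arctan(23.0/27.9) = 0.690 rad.
Time lag = φ / ω = 0.690 / 1.99×10^-7 = 3.46×10^6 s = 40.1 days.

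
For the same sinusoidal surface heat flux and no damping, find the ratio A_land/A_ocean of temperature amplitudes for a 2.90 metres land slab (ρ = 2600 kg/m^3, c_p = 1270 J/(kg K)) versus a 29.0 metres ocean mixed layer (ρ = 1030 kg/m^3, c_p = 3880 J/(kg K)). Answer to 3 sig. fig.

12.1

C_ocean = 1030 × 3880 × 29.0 = 1.16×10^8 J/(m²·K).
C_land = 2600 × 1270 × 2.90 = 9.58×10^6 J/(m²·K).
Undamped amplitude ∝ 1/C, so A_land/A_ocean = C_ocean/C_land = 12.1.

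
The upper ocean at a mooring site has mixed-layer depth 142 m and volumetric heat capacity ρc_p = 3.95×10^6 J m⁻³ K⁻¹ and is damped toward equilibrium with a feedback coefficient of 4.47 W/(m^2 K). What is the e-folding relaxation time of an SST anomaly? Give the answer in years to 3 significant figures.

Areal heat capacity C = ρc_p × D = 3.95×10^6 × 142 = 5.61×10^8 J/(m^2 K).
Relaxation time τ = C / λ = 5.61×10^8 / 4.47 = 1.25×10^8 s.
In years: 1.25×10^8 s / (3.156×10^7 s/year) = 3.98 years.

3.98 years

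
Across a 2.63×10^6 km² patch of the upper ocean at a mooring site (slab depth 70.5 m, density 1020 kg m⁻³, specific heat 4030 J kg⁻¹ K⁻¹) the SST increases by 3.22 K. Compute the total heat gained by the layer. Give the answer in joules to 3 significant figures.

Areal heat capacity C = ρ c_p D = 1020 × 4030 × 70.5 = 2.90×10^8 J m⁻² K⁻¹.
Heat per unit area: q = C ΔT = 2.90×10^8 × 3.22 = 9.33×10^8 J/m².
Total heat: Q = q × A = 9.33×10^8 × (2.63×10^6 × 10⁶ m²) = 2.45×10^21 J.

2.45×10^21 J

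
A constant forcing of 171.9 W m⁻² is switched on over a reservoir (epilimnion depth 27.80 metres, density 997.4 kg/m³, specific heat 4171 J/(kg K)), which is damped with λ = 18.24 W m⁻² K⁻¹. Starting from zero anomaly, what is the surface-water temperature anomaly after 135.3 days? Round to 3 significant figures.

7.93 K

Areal heat capacity C = ρ c_p D = 997.4 × 4171 × 27.80 = 1.16×10^8 J/(m²·K).
τ = C / λ = 1.16×10^8 / 18.24 = 6.34×10^6 s.
Equilibrium anomaly ΔT_eq = F / λ = 171.9 / 18.24 = 9.42 K.
t = 135.3 days = 1.17×10^7 s, so t/τ = 1.84.
ΔT(t) = ΔT_eq (1 − e^(−t/τ)) = 9.42 × (1 − e^−1.84) = 7.93 K.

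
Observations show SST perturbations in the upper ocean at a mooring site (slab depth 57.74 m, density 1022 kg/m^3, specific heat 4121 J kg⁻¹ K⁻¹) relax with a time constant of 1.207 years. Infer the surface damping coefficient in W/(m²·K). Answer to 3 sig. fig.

6.38

Areal heat capacity C = ρ c_p D = 1022 × 4121 × 57.74 = 2.43×10^8 J/(m^2 K).
τ = 1.207 years = 3.81×10^7 s.
λ = C / τ = 2.43×10^8 / 3.81×10^7 = 6.38 W/(m²·K).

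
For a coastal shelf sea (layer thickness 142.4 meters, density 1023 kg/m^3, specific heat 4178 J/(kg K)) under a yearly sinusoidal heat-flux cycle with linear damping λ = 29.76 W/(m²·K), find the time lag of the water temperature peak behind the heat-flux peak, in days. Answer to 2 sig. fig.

Areal heat capacity C = ρ c_p D = 1023 × 4178 × 142.4 = 6.09×10^8 J/(m²·K).
ω = 2π / 3.15×10^7 s = 1.99×10^-7 s⁻¹.
Phase lag φ = arctan(Cω/λ) = arctan(121/29.76) = 1.33 rad.
Time lag = φ / ω = 1.33 / 1.99×10^-7 = 6.68×10^6 s = 77.3 days.

77 days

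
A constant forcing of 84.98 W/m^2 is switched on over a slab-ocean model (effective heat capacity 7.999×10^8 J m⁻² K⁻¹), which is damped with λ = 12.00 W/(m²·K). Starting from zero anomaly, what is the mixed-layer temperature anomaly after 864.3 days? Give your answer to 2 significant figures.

4.8 K

Areal heat capacity C = 7.999×10^8 J m⁻² K⁻¹ (given).
τ = C / λ = 8.00×10^8 / 12.00 = 6.67×10^7 s.
Equilibrium anomaly ΔT_eq = F / λ = 84.98 / 12.00 = 7.08 K.
t = 864.3 days = 7.47×10^7 s, so t/τ = 1.12.
ΔT(t) = ΔT_eq (1 − e^(−t/τ)) = 7.08 × (1 − e^−1.12) = 4.77 K.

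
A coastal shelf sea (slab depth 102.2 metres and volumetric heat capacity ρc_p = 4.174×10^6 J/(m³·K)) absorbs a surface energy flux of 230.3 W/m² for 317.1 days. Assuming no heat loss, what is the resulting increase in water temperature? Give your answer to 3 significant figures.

Areal heat capacity C = ρc_p × D = 4.174×10^6 × 102.2 = 4.27×10^8 J/(m²·K).
Net heat input Q = F Δt = 230.3 × (317.1 days × 86400 s/day) = 6.31×10^9 J/m².
ΔT = Q / C = 6.31×10^9 / 4.27×10^8 = 14.8 K.

14.8 K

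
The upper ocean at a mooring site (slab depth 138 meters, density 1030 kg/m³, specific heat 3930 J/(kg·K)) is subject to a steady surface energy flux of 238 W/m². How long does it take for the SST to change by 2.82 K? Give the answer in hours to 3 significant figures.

Areal heat capacity C = ρ c_p D = 1030 × 3930 × 138 = 5.59×10^8 J/(m^2 K).
Time required: Δt = C ΔT / F = 5.59×10^8 × 2.82 / 238 = 6.62×10^6 s.
In hours: 6.62×10^6 s / (3600 s/hour) = 1840 hours.

1840 hours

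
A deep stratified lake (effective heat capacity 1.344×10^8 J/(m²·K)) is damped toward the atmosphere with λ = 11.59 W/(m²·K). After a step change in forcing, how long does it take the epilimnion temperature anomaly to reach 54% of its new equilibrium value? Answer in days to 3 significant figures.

104 days

Areal heat capacity C = 1.344×10^8 J/(m²·K) (given).
τ = C / λ = 1.34×10^8 / 11.59 = 1.16×10^7 s.
Fraction reached: 1 − e^(−t/τ) = 0.54 ⇒ t = −τ ln(1 − 0.54) = τ × 0.777.
t = 9.00×10^6 s = 104 days.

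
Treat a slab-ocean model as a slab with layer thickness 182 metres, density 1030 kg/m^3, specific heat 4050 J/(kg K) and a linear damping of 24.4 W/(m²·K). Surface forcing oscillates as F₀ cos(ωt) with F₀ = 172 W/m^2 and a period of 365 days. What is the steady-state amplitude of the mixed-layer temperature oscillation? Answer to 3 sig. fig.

Areal heat capacity C = ρ c_p D = 1030 × 4050 × 182 = 7.59×10^8 J m⁻² K⁻¹.
Angular frequency ω = 2π / T = 2π / 3.15×10^7 s = 1.99×10^-7 s⁻¹.
√((Cω)² + λ²) = √((151)² + 24.4²) = 153 W/(m²·K).
Amplitude A = F₀ / √((Cω)²+λ²) = 172 / 153 = 1.12 K.

1.12 K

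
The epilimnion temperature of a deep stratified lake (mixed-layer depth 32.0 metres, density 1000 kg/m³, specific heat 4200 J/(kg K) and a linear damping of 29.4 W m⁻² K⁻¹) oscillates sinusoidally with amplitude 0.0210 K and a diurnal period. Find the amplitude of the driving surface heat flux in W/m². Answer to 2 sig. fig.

210

Areal heat capacity C = ρ c_p D = 1000 × 4200 × 32.0 = 1.34×10^8 J/(m²·K).
ω = 2π / 86400 s = 7.27×10^-5 s⁻¹.
√((Cω)² + λ²) = √((9770)² + 29.4²) = 9770 W/(m²·K).
F₀ = A × √((Cω)²+λ²) = 0.0210 × 9770 = 205 W/m².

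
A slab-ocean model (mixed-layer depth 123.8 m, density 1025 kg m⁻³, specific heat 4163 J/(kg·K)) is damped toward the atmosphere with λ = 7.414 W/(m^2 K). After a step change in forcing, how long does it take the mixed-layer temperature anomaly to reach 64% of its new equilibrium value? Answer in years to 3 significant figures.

2.31 years

Areal heat capacity C = ρ c_p D = 1025 × 4163 × 123.8 = 5.28×10^8 J m⁻² K⁻¹.
τ = C / λ = 5.28×10^8 / 7.414 = 7.13×10^7 s.
Fraction reached: 1 − e^(−t/τ) = 0.64 ⇒ t = −τ ln(1 − 0.64) = τ × 1.02.
t = 7.28×10^7 s = 2.31 years.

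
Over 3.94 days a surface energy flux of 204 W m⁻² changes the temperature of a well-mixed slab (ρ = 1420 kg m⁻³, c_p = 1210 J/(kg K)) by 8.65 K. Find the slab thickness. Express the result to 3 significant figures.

4.67 m

Heat input Q = F Δt = 204 × 3.40×10^5 s = 6.94×10^7 J/m².
Required areal heat capacity C = Q / ΔT = 8.03×10^6 J/(m²·K).
Depth D = C / (ρ c_p) = 8.03×10^6 / (1420 × 1210) = 4.67 m.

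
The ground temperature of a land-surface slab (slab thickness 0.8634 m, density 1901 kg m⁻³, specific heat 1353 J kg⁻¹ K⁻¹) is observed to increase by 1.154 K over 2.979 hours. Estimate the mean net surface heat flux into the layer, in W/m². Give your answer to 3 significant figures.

239

Areal heat capacity C = ρ c_p D = 1901 × 1353 × 0.8634 = 2.22×10^6 J/(m^2 K).
Required heat per unit area: Q = C ΔT = 2.22×10^6 × 1.154 = 2.56×10^6 J/m².
Flux F = Q / Δt = 2.56×10^6 / 10700 s = 239 W/m².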